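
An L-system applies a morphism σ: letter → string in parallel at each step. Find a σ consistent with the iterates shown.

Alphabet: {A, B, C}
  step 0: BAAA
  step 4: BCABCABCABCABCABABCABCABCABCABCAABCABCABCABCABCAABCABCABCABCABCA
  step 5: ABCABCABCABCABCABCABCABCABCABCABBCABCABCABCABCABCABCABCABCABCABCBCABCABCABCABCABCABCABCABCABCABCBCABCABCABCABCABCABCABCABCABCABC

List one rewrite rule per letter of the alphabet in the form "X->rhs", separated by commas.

A->BC, B->AB, C->CA

  step 4 ⇒ step 5: BCABCABCABCABCABABCABCABCABCABCAABCABCABCABCABCAABCABCABCABCABCA ⇒ AB·CA·BC·AB·CA·BC·AB·CA·BC·AB·CA·BC·AB·CA·BC·AB·BC·AB·CA·BC·AB·CA·BC·AB·CA·BC·AB·CA·BC·AB·CA·BC·BC·AB·CA·BC·AB·CA·BC·AB·CA·BC·AB·CA·BC·AB·CA·BC·BC·AB·CA·BC·AB·CA·BC·AB·CA·BC·AB·CA·BC·AB·CA·BC
    A ↦ BC
    B ↦ AB
    C ↦ CA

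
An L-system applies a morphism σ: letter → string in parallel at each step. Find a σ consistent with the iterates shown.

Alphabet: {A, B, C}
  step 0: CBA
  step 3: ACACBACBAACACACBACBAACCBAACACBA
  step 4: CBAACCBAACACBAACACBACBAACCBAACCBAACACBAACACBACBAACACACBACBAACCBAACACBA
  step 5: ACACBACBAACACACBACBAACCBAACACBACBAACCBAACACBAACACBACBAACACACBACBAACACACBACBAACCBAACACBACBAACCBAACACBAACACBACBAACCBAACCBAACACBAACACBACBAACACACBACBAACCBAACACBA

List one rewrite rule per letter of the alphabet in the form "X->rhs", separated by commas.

A->CBA, B->A, C->AC

  step 4 ⇒ step 5: CBAACCBAACACBAACACBACBAACCBAACCBAACACBAACACBACBAACACACBACBAACCBAACACBA ⇒ AC·A·CBA·CBA·AC·AC·A·CBA·CBA·AC·CBA·AC·A·CBA·CBA·AC·CBA·AC·A·CBA·AC·A·CBA·CBA·AC·AC·A·CBA·CBA·AC·AC·A·CBA·CBA·AC·CBA·AC·A·CBA·CBA·AC·CBA·AC·A·CBA·AC·A·CBA·CBA·AC·CBA·AC·CBA·AC·A·CBA·AC·A·CBA·CBA·AC·AC·A·CBA·CBA·AC·CBA·AC·A·CBA
    A ↦ CBA
    B ↦ A
    C ↦ AC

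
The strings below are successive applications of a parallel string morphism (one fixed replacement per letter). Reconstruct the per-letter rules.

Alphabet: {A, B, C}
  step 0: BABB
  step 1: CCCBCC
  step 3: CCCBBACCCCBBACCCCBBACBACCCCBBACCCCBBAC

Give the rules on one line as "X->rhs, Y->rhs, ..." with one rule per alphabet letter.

A->CCB, B->C, C->BAC

  step 0 ⇒ step 1: BABB ⇒ C·CCB·C·C
    A ↦ CCB
    B ↦ C
    C ↦ BAC  (constrained at step 1)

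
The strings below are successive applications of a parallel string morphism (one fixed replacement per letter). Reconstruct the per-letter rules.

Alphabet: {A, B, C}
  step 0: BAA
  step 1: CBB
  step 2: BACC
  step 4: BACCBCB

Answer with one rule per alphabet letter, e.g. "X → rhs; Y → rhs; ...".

  step 1 ⇒ step 2: CBB ⇒ BA·C·C
    B ↦ C
    C ↦ BA
  step 0 ⇒ step 1: BAA ⇒ C·B·B
    A ↦ B

A->B, B->C, C->BA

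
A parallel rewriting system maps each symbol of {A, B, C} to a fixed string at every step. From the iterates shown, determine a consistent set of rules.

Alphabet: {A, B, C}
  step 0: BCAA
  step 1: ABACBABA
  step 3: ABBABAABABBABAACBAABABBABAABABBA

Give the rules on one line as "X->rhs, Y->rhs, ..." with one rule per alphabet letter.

  step 0 ⇒ step 1: BCAA ⇒ AB·AC·BA·BA
    A ↦ BA
    B ↦ AB
    C ↦ AC

A->BA, B->AB, C->AC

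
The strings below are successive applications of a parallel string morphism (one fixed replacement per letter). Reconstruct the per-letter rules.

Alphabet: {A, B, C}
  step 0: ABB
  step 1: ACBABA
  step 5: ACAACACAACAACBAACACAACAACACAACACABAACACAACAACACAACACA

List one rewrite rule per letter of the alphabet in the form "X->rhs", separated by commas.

  step 0 ⇒ step 1: ABB ⇒ AC·BA·BA
    A ↦ AC
    B ↦ BA
    C ↦ A  (constrained at step 1)

A->AC, B->BA, C->A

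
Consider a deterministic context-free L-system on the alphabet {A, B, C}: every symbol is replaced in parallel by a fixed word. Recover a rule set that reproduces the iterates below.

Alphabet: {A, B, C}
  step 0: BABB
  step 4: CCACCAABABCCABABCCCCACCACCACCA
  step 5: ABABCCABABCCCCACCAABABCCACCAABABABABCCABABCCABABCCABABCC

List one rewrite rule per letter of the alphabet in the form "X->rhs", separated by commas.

  step 4 ⇒ step 5: CCACCAABABCCABABCCCCACCACCACCA ⇒ AB·AB·CC·AB·AB·CC·CC·A·CC·A·AB·AB·CC·A·CC·A·AB·AB·AB·AB·CC·AB·AB·CC·AB·AB·CC·AB·AB·CC
    A ↦ CC
    B ↦ A
    C ↦ AB

A->CC, B->A, C->AB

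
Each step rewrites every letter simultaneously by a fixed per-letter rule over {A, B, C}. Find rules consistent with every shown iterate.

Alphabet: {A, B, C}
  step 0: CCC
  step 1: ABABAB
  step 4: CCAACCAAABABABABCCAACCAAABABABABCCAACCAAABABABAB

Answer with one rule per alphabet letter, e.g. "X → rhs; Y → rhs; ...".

A->CC, B->AA, C->AB

  step 0 ⇒ step 1: CCC ⇒ AB·AB·AB
    C ↦ AB
    A ↦ CC  (constrained at step 1)
    B ↦ AA  (constrained at step 1)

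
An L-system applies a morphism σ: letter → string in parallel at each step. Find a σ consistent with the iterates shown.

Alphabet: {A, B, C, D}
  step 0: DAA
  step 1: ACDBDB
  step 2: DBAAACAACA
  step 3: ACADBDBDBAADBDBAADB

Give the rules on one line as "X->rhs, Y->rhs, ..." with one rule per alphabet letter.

A->DB, B->A, C->AA, D->AC

  step 2 ⇒ step 3: DBAAACAACA ⇒ AC·A·DB·DB·DB·AA·DB·DB·AA·DB
    A ↦ DB
    B ↦ A
    C ↦ AA
    D ↦ AC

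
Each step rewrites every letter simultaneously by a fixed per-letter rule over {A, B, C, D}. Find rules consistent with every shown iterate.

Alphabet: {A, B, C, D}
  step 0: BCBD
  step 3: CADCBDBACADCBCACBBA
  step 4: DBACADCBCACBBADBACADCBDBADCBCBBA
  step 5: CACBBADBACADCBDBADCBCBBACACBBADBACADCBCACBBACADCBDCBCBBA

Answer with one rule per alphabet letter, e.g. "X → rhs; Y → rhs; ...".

A->BA, B->CB, C->D, D->CA

  step 4 ⇒ step 5: DBACADCBCACBBADBACADCBDBADCBCBBA ⇒ CA·CB·BA·D·BA·CA·D·CB·D·BA·D·CB·CB·BA·CA·CB·BA·D·BA·CA·D·CB·CA·CB·BA·CA·D·CB·D·CB·CB·BA
    A ↦ BA
    B ↦ CB
    C ↦ D
    D ↦ CA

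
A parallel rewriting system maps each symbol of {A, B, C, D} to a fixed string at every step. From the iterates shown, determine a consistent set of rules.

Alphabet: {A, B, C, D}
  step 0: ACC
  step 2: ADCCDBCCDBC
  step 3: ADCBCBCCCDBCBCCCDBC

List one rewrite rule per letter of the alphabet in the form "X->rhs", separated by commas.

  step 2 ⇒ step 3: ADCCDBCCDBC ⇒ AD·C·BC·BC·C·CD·BC·BC·C·CD·BC
    A ↦ AD
    B ↦ CD
    C ↦ BC
    D ↦ C

A->AD, B->CD, C->BC, D->C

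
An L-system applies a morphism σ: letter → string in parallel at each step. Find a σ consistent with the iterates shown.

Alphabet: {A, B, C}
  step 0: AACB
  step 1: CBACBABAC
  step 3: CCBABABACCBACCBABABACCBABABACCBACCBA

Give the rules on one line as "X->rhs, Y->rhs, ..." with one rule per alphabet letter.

A->CBA, B->C, C->BA

  step 0 ⇒ step 1: AACB ⇒ CBA·CBA·BA·C
    A ↦ CBA
    B ↦ C
    C ↦ BA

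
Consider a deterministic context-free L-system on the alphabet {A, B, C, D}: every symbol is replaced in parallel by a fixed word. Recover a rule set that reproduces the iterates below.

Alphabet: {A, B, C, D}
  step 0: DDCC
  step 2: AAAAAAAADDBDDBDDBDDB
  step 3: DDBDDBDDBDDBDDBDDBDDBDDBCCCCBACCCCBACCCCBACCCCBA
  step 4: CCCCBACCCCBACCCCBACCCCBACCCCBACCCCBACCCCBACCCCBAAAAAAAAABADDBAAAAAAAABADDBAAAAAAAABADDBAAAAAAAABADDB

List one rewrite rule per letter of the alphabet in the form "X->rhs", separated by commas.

  step 3 ⇒ step 4: DDBDDBDDBDDBDDBDDBDDBDDBCCCCBACCCCBACCCCBACCCCBA ⇒ CC·CC·BA·CC·CC·BA·CC·CC·BA·CC·CC·BA·CC·CC·BA·CC·CC·BA·CC·CC·BA·CC·CC·BA·AA·AA·AA·AA·BA·DDB·AA·AA·AA·AA·BA·DDB·AA·AA·AA·AA·BA·DDB·AA·AA·AA·AA·BA·DDB
    A ↦ DDB
    B ↦ BA
    C ↦ AA
    D ↦ CC

A->DDB, B->BA, C->AA, D->CC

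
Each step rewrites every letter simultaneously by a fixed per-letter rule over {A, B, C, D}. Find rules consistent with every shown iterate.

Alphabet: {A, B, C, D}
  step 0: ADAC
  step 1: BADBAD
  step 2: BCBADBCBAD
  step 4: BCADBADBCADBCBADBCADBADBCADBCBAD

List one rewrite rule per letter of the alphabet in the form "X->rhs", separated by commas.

A->B, B->BC, C->AD, D->AD

  step 1 ⇒ step 2: BADBAD ⇒ BC·B·AD·BC·B·AD
    A ↦ B
    B ↦ BC
    D ↦ AD
  step 0 ⇒ step 1: ADAC ⇒ B·AD·B·AD
    C ↦ AD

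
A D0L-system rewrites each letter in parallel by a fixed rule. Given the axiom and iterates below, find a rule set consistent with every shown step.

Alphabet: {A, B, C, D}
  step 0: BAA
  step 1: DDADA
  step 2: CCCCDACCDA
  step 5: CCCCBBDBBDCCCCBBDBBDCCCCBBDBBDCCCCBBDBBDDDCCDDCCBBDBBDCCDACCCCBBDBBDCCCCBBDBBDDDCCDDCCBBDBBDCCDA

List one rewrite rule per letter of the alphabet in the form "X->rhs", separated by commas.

  step 1 ⇒ step 2: DDADA ⇒ CC·CC·DA·CC·DA
    A ↦ DA
    D ↦ CC
  step 0 ⇒ step 1: BAA ⇒ D·DA·DA
    B ↦ D
    C ↦ BBD  (constrained at step 2)

A->DA, B->D, C->BBD, D->CC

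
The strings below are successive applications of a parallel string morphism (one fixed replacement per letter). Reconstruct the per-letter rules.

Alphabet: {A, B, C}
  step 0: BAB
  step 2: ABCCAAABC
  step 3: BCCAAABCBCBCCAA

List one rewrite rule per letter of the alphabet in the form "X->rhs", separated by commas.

A->BC, B->CA, C->A

  step 2 ⇒ step 3: ABCCAAABC ⇒ BC·CA·A·A·BC·BC·BC·CA·A
    A ↦ BC
    B ↦ CA
    C ↦ A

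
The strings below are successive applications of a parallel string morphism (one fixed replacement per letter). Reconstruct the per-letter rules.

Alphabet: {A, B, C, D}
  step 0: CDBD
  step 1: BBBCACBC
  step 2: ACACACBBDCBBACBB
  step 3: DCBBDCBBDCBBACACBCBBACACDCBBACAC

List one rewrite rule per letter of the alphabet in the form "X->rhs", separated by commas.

  step 2 ⇒ step 3: ACACACBBDCBBACBB ⇒ DC·BB·DC·BB·DC·BB·AC·AC·BC·BB·AC·AC·DC·BB·AC·AC
    A ↦ DC
    B ↦ AC
    C ↦ BB
    D ↦ BC

A->DC, B->AC, C->BB, D->BC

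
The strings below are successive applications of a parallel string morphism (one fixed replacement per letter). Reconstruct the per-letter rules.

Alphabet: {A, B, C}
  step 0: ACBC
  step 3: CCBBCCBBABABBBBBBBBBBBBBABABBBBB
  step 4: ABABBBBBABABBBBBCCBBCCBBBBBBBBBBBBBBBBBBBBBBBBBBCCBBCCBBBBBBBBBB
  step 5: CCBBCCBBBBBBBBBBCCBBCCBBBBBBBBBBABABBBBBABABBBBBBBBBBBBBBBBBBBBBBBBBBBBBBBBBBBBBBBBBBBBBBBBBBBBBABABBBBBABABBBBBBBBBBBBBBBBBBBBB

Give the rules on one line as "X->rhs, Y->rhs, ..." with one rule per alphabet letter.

  step 4 ⇒ step 5: ABABBBBBABABBBBBCCBBCCBBBBBBBBBBBBBBBBBBBBBBBBBBCCBBCCBBBBBBBBBB ⇒ CC·BB·CC·BB·BB·BB·BB·BB·CC·BB·CC·BB·BB·BB·BB·BB·AB·AB·BB·BB·AB·AB·BB·BB·BB·BB·BB·BB·BB·BB·BB·BB·BB·BB·BB·BB·BB·BB·BB·BB·BB·BB·BB·BB·BB·BB·BB·BB·AB·AB·BB·BB·AB·AB·BB·BB·BB·BB·BB·BB·BB·BB·BB·BB
    A ↦ CC
    B ↦ BB
    C ↦ AB

A->CC, B->BB, C->AB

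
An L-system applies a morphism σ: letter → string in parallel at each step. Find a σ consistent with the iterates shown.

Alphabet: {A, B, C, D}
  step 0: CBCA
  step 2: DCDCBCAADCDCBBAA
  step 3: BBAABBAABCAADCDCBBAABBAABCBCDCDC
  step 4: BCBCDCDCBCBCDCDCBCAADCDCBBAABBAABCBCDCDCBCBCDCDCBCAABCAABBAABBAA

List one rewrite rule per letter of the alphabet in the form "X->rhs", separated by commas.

  step 3 ⇒ step 4: BBAABBAABCAADCDCBBAABBAABCBCDCDC ⇒ BC·BC·DC·DC·BC·BC·DC·DC·BC·AA·DC·DC·BB·AA·BB·AA·BC·BC·DC·DC·BC·BC·DC·DC·BC·AA·BC·AA·BB·AA·BB·AA
    A ↦ DC
    B ↦ BC
    C ↦ AA
    D ↦ BB

A->DC, B->BC, C->AA, D->BB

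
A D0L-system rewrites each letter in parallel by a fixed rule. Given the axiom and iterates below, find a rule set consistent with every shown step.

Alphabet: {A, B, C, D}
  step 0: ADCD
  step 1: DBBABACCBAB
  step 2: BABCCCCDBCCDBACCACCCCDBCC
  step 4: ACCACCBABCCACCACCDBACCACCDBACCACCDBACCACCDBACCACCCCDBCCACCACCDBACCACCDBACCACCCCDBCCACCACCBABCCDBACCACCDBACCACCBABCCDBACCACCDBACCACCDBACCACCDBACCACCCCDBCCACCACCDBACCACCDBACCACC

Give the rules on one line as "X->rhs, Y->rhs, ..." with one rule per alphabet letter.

  step 1 ⇒ step 2: DBBABACCBAB ⇒ BAB·CC·CC·DB·CC·DB·ACC·ACC·CC·DB·CC
    A ↦ DB
    B ↦ CC
    C ↦ ACC
    D ↦ BAB

A->DB, B->CC, C->ACC, D->BAB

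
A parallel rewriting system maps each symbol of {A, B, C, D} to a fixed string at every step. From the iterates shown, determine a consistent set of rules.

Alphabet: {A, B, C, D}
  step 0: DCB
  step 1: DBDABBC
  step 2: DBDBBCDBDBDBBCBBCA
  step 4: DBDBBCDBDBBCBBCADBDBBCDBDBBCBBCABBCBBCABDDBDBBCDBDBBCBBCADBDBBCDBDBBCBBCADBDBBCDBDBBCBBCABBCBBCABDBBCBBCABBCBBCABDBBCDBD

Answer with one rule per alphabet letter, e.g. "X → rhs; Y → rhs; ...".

A->BD, B->BBC, C->A, D->DBD

  step 1 ⇒ step 2: DBDABBC ⇒ DBD·BBC·DBD·BD·BBC·BBC·A
    A ↦ BD
    B ↦ BBC
    C ↦ A
    D ↦ DBD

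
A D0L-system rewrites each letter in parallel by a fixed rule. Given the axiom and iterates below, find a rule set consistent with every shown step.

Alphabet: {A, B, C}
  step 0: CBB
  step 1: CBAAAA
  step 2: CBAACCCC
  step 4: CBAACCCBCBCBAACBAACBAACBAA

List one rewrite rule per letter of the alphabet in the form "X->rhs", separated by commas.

A->C, B->AA, C->CB

  step 1 ⇒ step 2: CBAAAA ⇒ CB·AA·C·C·C·C
    A ↦ C
    B ↦ AA
    C ↦ CB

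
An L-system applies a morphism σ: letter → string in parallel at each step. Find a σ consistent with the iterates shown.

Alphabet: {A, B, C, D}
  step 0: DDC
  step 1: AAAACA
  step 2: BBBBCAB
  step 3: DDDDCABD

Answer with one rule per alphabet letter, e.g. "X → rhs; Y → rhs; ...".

A->B, B->D, C->CA, D->AA

  step 2 ⇒ step 3: BBBBCAB ⇒ D·D·D·D·CA·B·D
    A ↦ B
    B ↦ D
    C ↦ CA
  step 0 ⇒ step 1: DDC ⇒ AA·AA·CA
    D ↦ AA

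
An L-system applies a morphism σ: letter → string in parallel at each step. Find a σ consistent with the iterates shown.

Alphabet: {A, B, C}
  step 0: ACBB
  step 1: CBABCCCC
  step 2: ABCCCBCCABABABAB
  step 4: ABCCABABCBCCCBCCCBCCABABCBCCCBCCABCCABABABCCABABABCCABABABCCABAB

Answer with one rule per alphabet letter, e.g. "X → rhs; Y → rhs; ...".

A->CB, B->CC, C->AB

  step 1 ⇒ step 2: CBABCCCC ⇒ AB·CC·CB·CC·AB·AB·AB·AB
    A ↦ CB
    B ↦ CC
    C ↦ AB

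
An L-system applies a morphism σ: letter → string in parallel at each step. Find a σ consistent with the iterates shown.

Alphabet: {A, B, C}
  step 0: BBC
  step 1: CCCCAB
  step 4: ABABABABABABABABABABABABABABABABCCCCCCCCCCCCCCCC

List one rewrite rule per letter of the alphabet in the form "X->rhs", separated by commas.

A->CC, B->CC, C->AB

  step 0 ⇒ step 1: BBC ⇒ CC·CC·AB
    B ↦ CC
    C ↦ AB
    A ↦ CC  (constrained at step 1)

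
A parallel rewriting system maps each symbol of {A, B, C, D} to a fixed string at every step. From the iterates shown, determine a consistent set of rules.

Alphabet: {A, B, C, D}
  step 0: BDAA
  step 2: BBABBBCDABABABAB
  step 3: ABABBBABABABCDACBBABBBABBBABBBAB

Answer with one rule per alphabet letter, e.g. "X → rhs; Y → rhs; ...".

  step 2 ⇒ step 3: BBABBBCDABABABAB ⇒ AB·AB·BB·AB·AB·AB·CD·AC·BB·AB·BB·AB·BB·AB·BB·AB
    A ↦ BB
    B ↦ AB
    C ↦ CD
    D ↦ AC

A->BB, B->AB, C->CD, D->AC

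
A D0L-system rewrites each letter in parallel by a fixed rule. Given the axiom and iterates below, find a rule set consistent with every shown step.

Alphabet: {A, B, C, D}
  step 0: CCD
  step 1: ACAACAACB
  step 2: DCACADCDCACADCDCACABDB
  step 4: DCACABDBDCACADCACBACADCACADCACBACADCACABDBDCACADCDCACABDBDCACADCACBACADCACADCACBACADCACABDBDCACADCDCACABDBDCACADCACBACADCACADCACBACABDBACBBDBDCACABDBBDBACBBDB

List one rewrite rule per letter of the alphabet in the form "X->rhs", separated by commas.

  step 1 ⇒ step 2: ACAACAACB ⇒ DC·ACA·DC·DC·ACA·DC·DC·ACA·BDB
    A ↦ DC
    B ↦ BDB
    C ↦ ACA
  step 0 ⇒ step 1: CCD ⇒ ACA·ACA·ACB
    D ↦ ACB

A->DC, B->BDB, C->ACA, D->ACB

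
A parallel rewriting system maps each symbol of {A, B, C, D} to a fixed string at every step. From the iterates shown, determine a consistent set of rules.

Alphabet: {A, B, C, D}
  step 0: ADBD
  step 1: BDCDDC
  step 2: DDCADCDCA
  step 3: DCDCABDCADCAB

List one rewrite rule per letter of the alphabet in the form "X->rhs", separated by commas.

  step 2 ⇒ step 3: DDCADCDCA ⇒ DC·DC·A·B·DC·A·DC·A·B
    A ↦ B
    C ↦ A
    D ↦ DC
  step 0 ⇒ step 1: ADBD ⇒ B·DC·D·DC
    B ↦ D

A->B, B->D, C->A, D->DC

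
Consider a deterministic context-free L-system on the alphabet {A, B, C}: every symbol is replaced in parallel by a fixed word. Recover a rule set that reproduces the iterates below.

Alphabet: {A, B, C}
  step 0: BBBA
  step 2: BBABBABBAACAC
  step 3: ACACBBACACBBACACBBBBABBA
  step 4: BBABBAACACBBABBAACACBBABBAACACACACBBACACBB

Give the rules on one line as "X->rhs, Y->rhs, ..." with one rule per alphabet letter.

A->BB, B->AC, C->A

  step 3 ⇒ step 4: ACACBBACACBBACACBBBBABBA ⇒ BB·A·BB·A·AC·AC·BB·A·BB·A·AC·AC·BB·A·BB·A·AC·AC·AC·AC·BB·AC·AC·BB
    A ↦ BB
    B ↦ AC
    C ↦ A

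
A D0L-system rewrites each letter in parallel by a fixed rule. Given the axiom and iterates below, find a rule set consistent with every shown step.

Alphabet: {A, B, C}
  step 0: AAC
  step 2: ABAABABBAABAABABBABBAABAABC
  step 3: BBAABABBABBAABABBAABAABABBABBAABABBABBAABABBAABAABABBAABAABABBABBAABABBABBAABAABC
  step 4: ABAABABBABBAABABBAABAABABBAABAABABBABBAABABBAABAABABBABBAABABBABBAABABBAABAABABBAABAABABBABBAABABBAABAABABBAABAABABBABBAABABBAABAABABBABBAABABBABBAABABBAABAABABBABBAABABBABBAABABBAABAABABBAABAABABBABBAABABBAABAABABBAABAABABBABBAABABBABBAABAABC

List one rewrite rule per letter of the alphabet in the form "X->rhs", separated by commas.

  step 3 ⇒ step 4: BBAABABBABBAABABBAABAABABBABBAABABBABBAABABBAABAABABBAABAABABBABBAABABBABBAABAABC ⇒ ABA·ABA·BBA·BBA·ABA·BBA·ABA·ABA·BBA·ABA·ABA·BBA·BBA·ABA·BBA·ABA·ABA·BBA·BBA·ABA·BBA·BBA·ABA·BBA·ABA·ABA·BBA·ABA·ABA·BBA·BBA·ABA·BBA·ABA·ABA·BBA·ABA·ABA·BBA·BBA·ABA·BBA·ABA·ABA·BBA·BBA·ABA·BBA·BBA·ABA·BBA·ABA·ABA·BBA·BBA·ABA·BBA·BBA·ABA·BBA·ABA·ABA·BBA·ABA·ABA·BBA·BBA·ABA·BBA·ABA·ABA·BBA·ABA·ABA·BBA·BBA·ABA·BBA·BBA·ABA·ABC
    A ↦ BBA
    B ↦ ABA
    C ↦ ABC

A->BBA, B->ABA, C->ABC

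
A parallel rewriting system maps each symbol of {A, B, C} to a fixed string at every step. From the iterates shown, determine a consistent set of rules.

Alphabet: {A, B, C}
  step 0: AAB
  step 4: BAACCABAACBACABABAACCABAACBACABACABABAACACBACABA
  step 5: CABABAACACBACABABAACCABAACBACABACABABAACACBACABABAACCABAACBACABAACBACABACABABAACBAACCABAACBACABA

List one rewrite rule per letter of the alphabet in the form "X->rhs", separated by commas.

  step 4 ⇒ step 5: BAACCABAACBACABABAACCABAACBACABACABABAACACBACABA ⇒ CA·BA·BA·AC·AC·BA·CA·BA·BA·AC·CA·BA·AC·BA·CA·BA·CA·BA·BA·AC·AC·BA·CA·BA·BA·AC·CA·BA·AC·BA·CA·BA·AC·BA·CA·BA·CA·BA·BA·AC·BA·AC·CA·BA·AC·BA·CA·BA
    A ↦ BA
    B ↦ CA
    C ↦ AC

A->BA, B->CA, C->AC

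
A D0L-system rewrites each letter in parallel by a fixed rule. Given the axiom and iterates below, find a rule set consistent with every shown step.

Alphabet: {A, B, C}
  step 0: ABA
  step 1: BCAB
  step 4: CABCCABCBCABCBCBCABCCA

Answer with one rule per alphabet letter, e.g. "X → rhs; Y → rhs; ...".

  step 0 ⇒ step 1: ABA ⇒ B·CA·B
    A ↦ B
    B ↦ CA
    C ↦ BC  (constrained at step 1)

A->B, B->CA, C->BC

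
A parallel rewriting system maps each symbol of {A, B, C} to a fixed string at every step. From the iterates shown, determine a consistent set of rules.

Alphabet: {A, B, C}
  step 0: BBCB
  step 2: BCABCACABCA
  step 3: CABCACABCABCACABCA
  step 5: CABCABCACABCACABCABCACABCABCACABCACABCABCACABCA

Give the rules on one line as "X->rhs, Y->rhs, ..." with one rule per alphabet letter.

  step 2 ⇒ step 3: BCABCACABCA ⇒ CA·B·CA·CA·B·CA·B·CA·CA·B·CA
    A ↦ CA
    B ↦ CA
    C ↦ B

A->CA, B->CA, C->B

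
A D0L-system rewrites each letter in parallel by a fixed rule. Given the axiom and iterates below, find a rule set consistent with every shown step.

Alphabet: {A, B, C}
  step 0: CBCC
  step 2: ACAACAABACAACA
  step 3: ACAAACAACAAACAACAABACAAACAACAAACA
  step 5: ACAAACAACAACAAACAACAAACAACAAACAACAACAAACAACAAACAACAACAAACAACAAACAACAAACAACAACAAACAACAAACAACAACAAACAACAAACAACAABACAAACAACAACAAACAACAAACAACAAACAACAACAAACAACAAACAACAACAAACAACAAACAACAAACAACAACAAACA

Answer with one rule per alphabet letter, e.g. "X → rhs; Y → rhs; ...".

  step 2 ⇒ step 3: ACAACAABACAACA ⇒ ACA·A·ACA·ACA·A·ACA·ACA·AB·ACA·A·ACA·ACA·A·ACA
    A ↦ ACA
    B ↦ AB
    C ↦ A

A->ACA, B->AB, C->A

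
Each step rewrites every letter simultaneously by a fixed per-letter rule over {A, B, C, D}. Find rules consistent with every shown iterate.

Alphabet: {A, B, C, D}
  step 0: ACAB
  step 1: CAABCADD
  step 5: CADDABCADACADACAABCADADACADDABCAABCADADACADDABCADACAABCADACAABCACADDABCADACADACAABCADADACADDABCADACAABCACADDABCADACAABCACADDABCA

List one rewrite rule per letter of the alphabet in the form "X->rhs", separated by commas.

A->CA, B->DD, C->AB, D->DA

  step 0 ⇒ step 1: ACAB ⇒ CA·AB·CA·DD
    A ↦ CA
    B ↦ DD
    C ↦ AB
    D ↦ DA  (constrained at step 1)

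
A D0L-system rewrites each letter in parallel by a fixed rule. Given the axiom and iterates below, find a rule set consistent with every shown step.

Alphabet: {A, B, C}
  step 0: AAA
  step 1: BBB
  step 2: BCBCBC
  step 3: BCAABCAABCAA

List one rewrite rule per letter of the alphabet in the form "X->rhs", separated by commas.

  step 2 ⇒ step 3: BCBCBC ⇒ BC·AA·BC·AA·BC·AA
    B ↦ BC
    C ↦ AA
  step 0 ⇒ step 1: AAA ⇒ B·B·B
    A ↦ B

A->B, B->BC, C->AA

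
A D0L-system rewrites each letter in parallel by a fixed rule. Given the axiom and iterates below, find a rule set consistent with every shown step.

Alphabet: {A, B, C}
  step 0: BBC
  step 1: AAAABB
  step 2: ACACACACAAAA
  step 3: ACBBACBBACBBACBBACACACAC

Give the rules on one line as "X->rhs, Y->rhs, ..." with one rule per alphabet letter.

A->AC, B->AA, C->BB

  step 2 ⇒ step 3: ACACACACAAAA ⇒ AC·BB·AC·BB·AC·BB·AC·BB·AC·AC·AC·AC
    A ↦ AC
    C ↦ BB
  step 0 ⇒ step 1: BBC ⇒ AA·AA·BB
    B ↦ AA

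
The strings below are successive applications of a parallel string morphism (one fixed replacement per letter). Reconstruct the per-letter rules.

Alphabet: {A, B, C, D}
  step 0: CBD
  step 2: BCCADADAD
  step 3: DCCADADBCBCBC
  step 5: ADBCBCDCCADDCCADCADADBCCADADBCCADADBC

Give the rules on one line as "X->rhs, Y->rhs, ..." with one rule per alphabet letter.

  step 2 ⇒ step 3: BCCADADAD ⇒ DCC·AD·AD·B·C·B·C·B·C
    A ↦ B
    B ↦ DCC
    C ↦ AD
    D ↦ C

A->B, B->DCC, C->AD, D->C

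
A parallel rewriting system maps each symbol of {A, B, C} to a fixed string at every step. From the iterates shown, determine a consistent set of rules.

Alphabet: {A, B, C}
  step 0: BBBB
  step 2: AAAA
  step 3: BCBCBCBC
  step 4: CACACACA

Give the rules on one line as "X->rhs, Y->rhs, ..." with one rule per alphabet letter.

  step 3 ⇒ step 4: BCBCBCBC ⇒ C·A·C·A·C·A·C·A
    B ↦ C
    C ↦ A
  step 2 ⇒ step 3: AAAA ⇒ BC·BC·BC·BC
    A ↦ BC

A->BC, B->C, C->A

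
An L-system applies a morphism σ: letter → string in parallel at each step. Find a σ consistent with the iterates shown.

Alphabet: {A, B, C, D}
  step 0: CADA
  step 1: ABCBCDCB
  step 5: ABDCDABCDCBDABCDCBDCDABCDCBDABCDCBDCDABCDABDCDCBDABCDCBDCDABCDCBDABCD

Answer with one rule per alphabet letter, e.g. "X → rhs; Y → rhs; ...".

A->CB, B->D, C->AB, D->CD

  step 0 ⇒ step 1: CADA ⇒ AB·CB·CD·CB
    A ↦ CB
    C ↦ AB
    D ↦ CD
    B ↦ D  (constrained at step 1)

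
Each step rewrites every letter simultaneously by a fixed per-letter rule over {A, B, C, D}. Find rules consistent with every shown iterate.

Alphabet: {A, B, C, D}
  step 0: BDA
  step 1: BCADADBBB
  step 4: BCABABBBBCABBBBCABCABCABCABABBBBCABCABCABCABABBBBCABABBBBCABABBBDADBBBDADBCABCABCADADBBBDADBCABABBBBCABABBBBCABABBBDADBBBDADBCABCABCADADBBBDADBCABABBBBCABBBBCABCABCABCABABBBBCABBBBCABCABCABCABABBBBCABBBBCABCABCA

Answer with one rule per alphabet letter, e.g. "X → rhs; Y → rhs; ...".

  step 0 ⇒ step 1: BDA ⇒ BCA·DAD·BBB
    A ↦ BBB
    B ↦ BCA
    D ↦ DAD
    C ↦ BA  (constrained at step 1)

A->BBB, B->BCA, C->BA, D->DAD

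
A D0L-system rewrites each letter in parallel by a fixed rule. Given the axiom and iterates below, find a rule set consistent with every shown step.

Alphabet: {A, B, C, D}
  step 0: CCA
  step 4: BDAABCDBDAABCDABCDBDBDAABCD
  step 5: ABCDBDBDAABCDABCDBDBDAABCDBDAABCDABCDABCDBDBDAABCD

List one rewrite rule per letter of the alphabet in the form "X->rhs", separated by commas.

A->BD, B->A, C->A, D->BCD

  step 4 ⇒ step 5: BDAABCDBDAABCDABCDBDBDAABCD ⇒ A·BCD·BD·BD·A·A·BCD·A·BCD·BD·BD·A·A·BCD·BD·A·A·BCD·A·BCD·A·BCD·BD·BD·A·A·BCD
    A ↦ BD
    B ↦ A
    C ↦ A
    D ↦ BCD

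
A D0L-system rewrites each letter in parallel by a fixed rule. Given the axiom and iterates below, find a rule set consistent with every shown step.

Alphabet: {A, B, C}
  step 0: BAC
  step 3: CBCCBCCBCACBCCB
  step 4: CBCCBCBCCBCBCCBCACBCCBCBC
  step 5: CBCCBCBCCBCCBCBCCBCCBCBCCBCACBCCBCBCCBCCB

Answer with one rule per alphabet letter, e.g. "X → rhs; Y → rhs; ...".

  step 4 ⇒ step 5: CBCCBCBCCBCBCCBCACBCCBCBC ⇒ CB·C·CB·CB·C·CB·C·CB·CB·C·CB·C·CB·CB·C·CB·CA·CB·C·CB·CB·C·CB·C·CB
    A ↦ CA
    B ↦ C
    C ↦ CB

A->CA, B->C, C->CB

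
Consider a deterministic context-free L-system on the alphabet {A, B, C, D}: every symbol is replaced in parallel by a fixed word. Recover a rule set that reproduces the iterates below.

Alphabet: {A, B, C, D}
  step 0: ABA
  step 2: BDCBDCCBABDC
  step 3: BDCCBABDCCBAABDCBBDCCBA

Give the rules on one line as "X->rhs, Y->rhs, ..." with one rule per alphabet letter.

A->B, B->BDC, C->A, D->CB

  step 2 ⇒ step 3: BDCBDCCBABDC ⇒ BDC·CB·A·BDC·CB·A·A·BDC·B·BDC·CB·A
    A ↦ B
    B ↦ BDC
    C ↦ A
    D ↦ CB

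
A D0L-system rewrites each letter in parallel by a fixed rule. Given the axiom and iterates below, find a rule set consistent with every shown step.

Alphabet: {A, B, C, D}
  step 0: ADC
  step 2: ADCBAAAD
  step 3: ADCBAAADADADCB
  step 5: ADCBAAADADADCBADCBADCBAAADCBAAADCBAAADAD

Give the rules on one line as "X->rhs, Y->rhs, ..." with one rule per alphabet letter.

  step 2 ⇒ step 3: ADCBAAAD ⇒ AD·CB·A·A·AD·AD·AD·CB
    A ↦ AD
    B ↦ A
    C ↦ A
    D ↦ CB

A->AD, B->A, C->A, D->CB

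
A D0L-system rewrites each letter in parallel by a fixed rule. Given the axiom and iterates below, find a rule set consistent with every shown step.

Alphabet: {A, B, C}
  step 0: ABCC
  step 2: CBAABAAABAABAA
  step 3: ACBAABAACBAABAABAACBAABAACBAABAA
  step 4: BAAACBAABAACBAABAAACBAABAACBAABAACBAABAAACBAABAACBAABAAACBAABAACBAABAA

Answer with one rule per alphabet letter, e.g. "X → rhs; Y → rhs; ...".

  step 3 ⇒ step 4: ACBAABAACBAABAABAACBAABAACBAABAA ⇒ BAA·A·C·BAA·BAA·C·BAA·BAA·A·C·BAA·BAA·C·BAA·BAA·C·BAA·BAA·A·C·BAA·BAA·C·BAA·BAA·A·C·BAA·BAA·C·BAA·BAA
    A ↦ BAA
    B ↦ C
    C ↦ A

A->BAA, B->C, C->A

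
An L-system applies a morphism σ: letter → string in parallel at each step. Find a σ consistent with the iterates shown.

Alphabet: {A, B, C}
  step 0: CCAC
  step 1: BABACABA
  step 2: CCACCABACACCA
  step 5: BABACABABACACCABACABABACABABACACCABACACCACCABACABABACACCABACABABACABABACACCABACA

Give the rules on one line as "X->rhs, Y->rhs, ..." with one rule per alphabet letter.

A->CA, B->C, C->BA

  step 1 ⇒ step 2: BABACABA ⇒ C·CA·C·CA·BA·CA·C·CA
    A ↦ CA
    B ↦ C
    C ↦ BA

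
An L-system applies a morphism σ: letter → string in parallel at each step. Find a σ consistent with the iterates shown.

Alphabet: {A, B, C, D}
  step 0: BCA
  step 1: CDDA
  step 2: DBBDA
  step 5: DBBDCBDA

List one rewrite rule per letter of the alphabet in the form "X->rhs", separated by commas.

  step 1 ⇒ step 2: CDDA ⇒ D·B·B·DA
    A ↦ DA
    C ↦ D
    D ↦ B
  step 0 ⇒ step 1: BCA ⇒ C·D·DA
    B ↦ C

A->DA, B->C, C->D, D->B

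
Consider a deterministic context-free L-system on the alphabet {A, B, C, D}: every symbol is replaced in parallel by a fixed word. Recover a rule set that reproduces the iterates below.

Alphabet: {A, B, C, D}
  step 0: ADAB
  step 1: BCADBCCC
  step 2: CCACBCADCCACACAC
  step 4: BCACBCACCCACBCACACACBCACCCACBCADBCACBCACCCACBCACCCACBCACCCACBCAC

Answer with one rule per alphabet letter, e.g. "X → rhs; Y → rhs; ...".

  step 1 ⇒ step 2: BCADBCCC ⇒ CC·AC·BC·AD·CC·AC·AC·AC
    A ↦ BC
    B ↦ CC
    C ↦ AC
    D ↦ AD

A->BC, B->CC, C->AC, D->AD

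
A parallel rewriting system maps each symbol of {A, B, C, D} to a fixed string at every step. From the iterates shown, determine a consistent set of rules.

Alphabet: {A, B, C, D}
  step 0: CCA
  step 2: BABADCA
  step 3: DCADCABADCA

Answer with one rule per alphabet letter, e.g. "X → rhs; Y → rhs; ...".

  step 2 ⇒ step 3: BABADCA ⇒ D·CA·D·CA·BA·D·CA
    A ↦ CA
    B ↦ D
    C ↦ D
    D ↦ BA

A->CA, B->D, C->D, D->BA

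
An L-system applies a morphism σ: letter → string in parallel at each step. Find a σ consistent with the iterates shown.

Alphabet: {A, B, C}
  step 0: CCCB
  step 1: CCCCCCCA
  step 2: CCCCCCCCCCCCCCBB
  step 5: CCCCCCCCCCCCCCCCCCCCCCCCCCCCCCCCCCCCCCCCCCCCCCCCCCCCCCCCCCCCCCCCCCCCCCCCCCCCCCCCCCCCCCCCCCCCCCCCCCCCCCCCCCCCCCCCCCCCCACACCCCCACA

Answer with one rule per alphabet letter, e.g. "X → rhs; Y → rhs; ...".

A->BB, B->CA, C->CC

  step 1 ⇒ step 2: CCCCCCCA ⇒ CC·CC·CC·CC·CC·CC·CC·BB
    A ↦ BB
    C ↦ CC
  step 0 ⇒ step 1: CCCB ⇒ CC·CC·CC·CA
    B ↦ CA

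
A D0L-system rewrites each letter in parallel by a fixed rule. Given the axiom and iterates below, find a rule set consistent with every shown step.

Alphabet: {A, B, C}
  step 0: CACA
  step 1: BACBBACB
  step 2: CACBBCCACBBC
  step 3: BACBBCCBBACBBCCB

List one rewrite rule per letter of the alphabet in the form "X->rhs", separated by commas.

  step 2 ⇒ step 3: CACBBCCACBBC ⇒ B·ACB·B·C·C·B·B·ACB·B·C·C·B
    A ↦ ACB
    B ↦ C
    C ↦ B

A->ACB, B->C, C->B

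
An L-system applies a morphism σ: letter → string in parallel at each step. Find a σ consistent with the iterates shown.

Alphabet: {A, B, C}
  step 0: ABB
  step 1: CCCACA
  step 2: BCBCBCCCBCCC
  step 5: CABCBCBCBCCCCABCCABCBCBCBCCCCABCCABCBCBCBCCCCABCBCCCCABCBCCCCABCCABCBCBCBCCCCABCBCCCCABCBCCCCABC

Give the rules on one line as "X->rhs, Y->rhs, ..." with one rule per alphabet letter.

A->CC, B->CA, C->BC

  step 1 ⇒ step 2: CCCACA ⇒ BC·BC·BC·CC·BC·CC
    A ↦ CC
    C ↦ BC
  step 0 ⇒ step 1: ABB ⇒ CC·CA·CA
    B ↦ CA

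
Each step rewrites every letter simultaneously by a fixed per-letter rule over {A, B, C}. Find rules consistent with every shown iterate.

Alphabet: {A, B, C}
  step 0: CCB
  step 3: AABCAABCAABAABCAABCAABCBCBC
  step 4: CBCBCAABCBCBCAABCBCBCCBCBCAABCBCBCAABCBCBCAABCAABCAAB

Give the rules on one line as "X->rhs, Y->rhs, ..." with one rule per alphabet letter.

A->CB, B->C, C->AAB

  step 3 ⇒ step 4: AABCAABCAABAABCAABCAABCBCBC ⇒ CB·CB·C·AAB·CB·CB·C·AAB·CB·CB·C·CB·CB·C·AAB·CB·CB·C·AAB·CB·CB·C·AAB·C·AAB·C·AAB
    A ↦ CB
    B ↦ C
    C ↦ AAB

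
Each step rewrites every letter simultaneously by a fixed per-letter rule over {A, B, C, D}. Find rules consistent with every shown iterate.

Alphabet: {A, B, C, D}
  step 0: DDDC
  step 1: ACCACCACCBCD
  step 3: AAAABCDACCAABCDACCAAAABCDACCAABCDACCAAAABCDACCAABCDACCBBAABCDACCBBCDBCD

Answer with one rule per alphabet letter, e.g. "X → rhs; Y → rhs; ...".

A->B, B->AA, C->BCD, D->ACC

  step 0 ⇒ step 1: DDDC ⇒ ACC·ACC·ACC·BCD
    C ↦ BCD
    D ↦ ACC
    A ↦ B  (constrained at step 1)
    B ↦ AA  (constrained at step 1)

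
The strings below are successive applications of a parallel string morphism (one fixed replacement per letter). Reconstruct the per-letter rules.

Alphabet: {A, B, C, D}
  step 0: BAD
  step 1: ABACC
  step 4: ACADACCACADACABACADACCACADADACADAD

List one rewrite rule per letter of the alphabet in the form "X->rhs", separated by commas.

A->AC, B->AB, C->AD, D->C

  step 0 ⇒ step 1: BAD ⇒ AB·AC·C
    A ↦ AC
    B ↦ AB
    D ↦ C
    C ↦ AD  (constrained at step 1)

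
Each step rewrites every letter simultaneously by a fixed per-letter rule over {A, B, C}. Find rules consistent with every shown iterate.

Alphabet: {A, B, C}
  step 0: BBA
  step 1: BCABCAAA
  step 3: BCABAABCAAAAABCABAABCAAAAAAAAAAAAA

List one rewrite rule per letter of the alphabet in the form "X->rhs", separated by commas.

A->AA, B->BCA, C->B

  step 0 ⇒ step 1: BBA ⇒ BCA·BCA·AA
    A ↦ AA
    B ↦ BCA
    C ↦ B  (constrained at step 1)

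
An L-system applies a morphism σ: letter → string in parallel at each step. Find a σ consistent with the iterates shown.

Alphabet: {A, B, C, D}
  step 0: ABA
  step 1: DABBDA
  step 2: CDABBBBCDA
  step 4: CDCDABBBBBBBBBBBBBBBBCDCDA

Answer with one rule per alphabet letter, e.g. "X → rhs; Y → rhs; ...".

A->DA, B->BB, C->D, D->C

  step 1 ⇒ step 2: DABBDA ⇒ C·DA·BB·BB·C·DA
    A ↦ DA
    B ↦ BB
    D ↦ C
    C ↦ D  (constrained at step 2)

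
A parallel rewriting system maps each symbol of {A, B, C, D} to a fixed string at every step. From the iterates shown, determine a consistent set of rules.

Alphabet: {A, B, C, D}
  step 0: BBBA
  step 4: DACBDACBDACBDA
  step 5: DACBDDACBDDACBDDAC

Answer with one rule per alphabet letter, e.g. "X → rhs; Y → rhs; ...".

  step 4 ⇒ step 5: DACBDACBDACBDA ⇒ DA·C·B·D·DA·C·B·D·DA·C·B·D·DA·C
    A ↦ C
    B ↦ D
    C ↦ B
    D ↦ DA

A->C, B->D, C->B, D->DA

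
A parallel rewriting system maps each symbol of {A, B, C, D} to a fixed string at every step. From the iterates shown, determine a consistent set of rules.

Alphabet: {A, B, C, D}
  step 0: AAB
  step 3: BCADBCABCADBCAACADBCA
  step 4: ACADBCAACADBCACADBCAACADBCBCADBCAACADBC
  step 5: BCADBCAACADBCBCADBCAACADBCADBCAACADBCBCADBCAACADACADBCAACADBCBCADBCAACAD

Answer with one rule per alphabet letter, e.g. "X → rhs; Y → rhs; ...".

A->BC, B->AC, C->AD, D->A

  step 4 ⇒ step 5: ACADBCAACADBCACADBCAACADBCBCADBCAACADBC ⇒ BC·AD·BC·A·AC·AD·BC·BC·AD·BC·A·AC·AD·BC·AD·BC·A·AC·AD·BC·BC·AD·BC·A·AC·AD·AC·AD·BC·A·AC·AD·BC·BC·AD·BC·A·AC·AD
    A ↦ BC
    B ↦ AC
    C ↦ AD
    D ↦ A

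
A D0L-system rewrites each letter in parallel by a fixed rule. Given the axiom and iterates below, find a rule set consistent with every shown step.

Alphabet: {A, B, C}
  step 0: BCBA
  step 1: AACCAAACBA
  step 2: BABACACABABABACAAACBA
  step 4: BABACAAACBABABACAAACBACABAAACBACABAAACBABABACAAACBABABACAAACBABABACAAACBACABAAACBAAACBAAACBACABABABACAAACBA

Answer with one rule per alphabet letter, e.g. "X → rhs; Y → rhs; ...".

  step 1 ⇒ step 2: AACCAAACBA ⇒ BA·BA·CA·CA·BA·BA·BA·CA·AAC·BA
    A ↦ BA
    B ↦ AAC
    C ↦ CA

A->BA, B->AAC, C->CA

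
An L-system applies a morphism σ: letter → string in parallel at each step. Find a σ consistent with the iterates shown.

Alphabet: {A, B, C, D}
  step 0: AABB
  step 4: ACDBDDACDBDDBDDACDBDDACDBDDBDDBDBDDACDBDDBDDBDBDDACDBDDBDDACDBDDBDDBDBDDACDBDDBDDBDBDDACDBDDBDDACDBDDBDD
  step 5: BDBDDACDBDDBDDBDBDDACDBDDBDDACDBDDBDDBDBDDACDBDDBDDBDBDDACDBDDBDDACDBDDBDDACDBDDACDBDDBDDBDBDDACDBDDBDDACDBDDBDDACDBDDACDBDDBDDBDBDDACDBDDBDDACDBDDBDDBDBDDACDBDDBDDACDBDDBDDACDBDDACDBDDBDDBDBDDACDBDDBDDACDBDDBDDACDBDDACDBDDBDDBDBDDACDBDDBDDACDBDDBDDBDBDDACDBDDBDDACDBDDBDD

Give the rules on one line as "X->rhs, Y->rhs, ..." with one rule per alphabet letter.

  step 4 ⇒ step 5: ACDBDDACDBDDBDDACDBDDACDBDDBDDBDBDDACDBDDBDDBDBDDACDBDDBDDACDBDDBDDBDBDDACDBDDBDDBDBDDACDBDDBDDACDBDDBDD ⇒ B·D·BDD·ACD·BDD·BDD·B·D·BDD·ACD·BDD·BDD·ACD·BDD·BDD·B·D·BDD·ACD·BDD·BDD·B·D·BDD·ACD·BDD·BDD·ACD·BDD·BDD·ACD·BDD·ACD·BDD·BDD·B·D·BDD·ACD·BDD·BDD·ACD·BDD·BDD·ACD·BDD·ACD·BDD·BDD·B·D·BDD·ACD·BDD·BDD·ACD·BDD·BDD·B·D·BDD·ACD·BDD·BDD·ACD·BDD·BDD·ACD·BDD·ACD·BDD·BDD·B·D·BDD·ACD·BDD·BDD·ACD·BDD·BDD·ACD·BDD·ACD·BDD·BDD·B·D·BDD·ACD·BDD·BDD·ACD·BDD·BDD·B·D·BDD·ACD·BDD·BDD·ACD·BDD·BDD
    A ↦ B
    B ↦ ACD
    C ↦ D
    D ↦ BDD

A->B, B->ACD, C->D, D->BDD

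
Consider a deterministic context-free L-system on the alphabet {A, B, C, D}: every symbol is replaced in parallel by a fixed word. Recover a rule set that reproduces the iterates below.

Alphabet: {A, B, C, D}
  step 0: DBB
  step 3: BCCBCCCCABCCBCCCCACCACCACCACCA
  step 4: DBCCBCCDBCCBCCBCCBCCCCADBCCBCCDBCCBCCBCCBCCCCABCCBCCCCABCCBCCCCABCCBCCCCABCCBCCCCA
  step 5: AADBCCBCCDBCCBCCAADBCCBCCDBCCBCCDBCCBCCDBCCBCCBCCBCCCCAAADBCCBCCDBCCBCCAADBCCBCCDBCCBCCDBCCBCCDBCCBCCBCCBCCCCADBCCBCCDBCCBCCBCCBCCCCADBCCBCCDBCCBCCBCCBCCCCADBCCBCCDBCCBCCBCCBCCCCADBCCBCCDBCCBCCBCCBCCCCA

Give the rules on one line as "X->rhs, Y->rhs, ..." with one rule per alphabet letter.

A->CCA, B->D, C->BCC, D->AA

  step 4 ⇒ step 5: DBCCBCCDBCCBCCBCCBCCCCADBCCBCCDBCCBCCBCCBCCCCABCCBCCCCABCCBCCCCABCCBCCCCABCCBCCCCA ⇒ AA·D·BCC·BCC·D·BCC·BCC·AA·D·BCC·BCC·D·BCC·BCC·D·BCC·BCC·D·BCC·BCC·BCC·BCC·CCA·AA·D·BCC·BCC·D·BCC·BCC·AA·D·BCC·BCC·D·BCC·BCC·D·BCC·BCC·D·BCC·BCC·BCC·BCC·CCA·D·BCC·BCC·D·BCC·BCC·BCC·BCC·CCA·D·BCC·BCC·D·BCC·BCC·BCC·BCC·CCA·D·BCC·BCC·D·BCC·BCC·BCC·BCC·CCA·D·BCC·BCC·D·BCC·BCC·BCC·BCC·CCA
    A ↦ CCA
    B ↦ D
    C ↦ BCC
    D ↦ AA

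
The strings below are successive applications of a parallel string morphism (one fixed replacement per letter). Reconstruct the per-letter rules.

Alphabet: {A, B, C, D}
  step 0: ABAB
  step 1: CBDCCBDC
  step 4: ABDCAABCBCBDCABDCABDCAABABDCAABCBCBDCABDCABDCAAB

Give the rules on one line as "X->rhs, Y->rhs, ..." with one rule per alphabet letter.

A->CB, B->DC, C->AB, D->A

  step 0 ⇒ step 1: ABAB ⇒ CB·DC·CB·DC
    A ↦ CB
    B ↦ DC
    C ↦ AB  (constrained at step 1)
    D ↦ A  (constrained at step 1)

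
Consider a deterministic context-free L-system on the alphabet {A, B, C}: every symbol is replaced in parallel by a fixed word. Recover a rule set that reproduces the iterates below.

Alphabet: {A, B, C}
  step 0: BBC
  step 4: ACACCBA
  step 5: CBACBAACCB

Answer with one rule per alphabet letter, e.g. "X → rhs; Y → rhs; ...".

A->CB, B->C, C->A

  step 4 ⇒ step 5: ACACCBA ⇒ CB·A·CB·A·A·C·CB
    A ↦ CB
    B ↦ C
    C ↦ A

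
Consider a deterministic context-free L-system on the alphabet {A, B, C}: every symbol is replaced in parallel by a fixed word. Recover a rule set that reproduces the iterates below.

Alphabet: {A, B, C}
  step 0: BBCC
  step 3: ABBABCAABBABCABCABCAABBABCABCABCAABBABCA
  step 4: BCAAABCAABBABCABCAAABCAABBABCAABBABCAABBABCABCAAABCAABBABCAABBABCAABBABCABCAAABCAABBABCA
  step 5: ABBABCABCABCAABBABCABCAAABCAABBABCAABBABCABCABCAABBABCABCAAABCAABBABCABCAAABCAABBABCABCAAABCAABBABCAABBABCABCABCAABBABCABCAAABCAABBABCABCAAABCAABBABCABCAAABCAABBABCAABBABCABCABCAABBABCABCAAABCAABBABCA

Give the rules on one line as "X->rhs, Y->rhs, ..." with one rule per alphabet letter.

  step 4 ⇒ step 5: BCAAABCAABBABCABCAAABCAABBABCAABBABCAABBABCABCAAABCAABBABCAABBABCAABBABCABCAAABCAABBABCA ⇒ A·BBA·BCA·BCA·BCA·A·BBA·BCA·BCA·A·A·BCA·A·BBA·BCA·A·BBA·BCA·BCA·BCA·A·BBA·BCA·BCA·A·A·BCA·A·BBA·BCA·BCA·A·A·BCA·A·BBA·BCA·BCA·A·A·BCA·A·BBA·BCA·A·BBA·BCA·BCA·BCA·A·BBA·BCA·BCA·A·A·BCA·A·BBA·BCA·BCA·A·A·BCA·A·BBA·BCA·BCA·A·A·BCA·A·BBA·BCA·A·BBA·BCA·BCA·BCA·A·BBA·BCA·BCA·A·A·BCA·A·BBA·BCA
    A ↦ BCA
    B ↦ A
    C ↦ BBA

A->BCA, B->A, C->BBA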